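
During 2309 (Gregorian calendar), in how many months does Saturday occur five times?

4

A month of length L has five Saturdays iff its first Saturday is on day ≤ L−28 (so day 1–3 in a 31-day month, 1–2 in a 30-day month, day 1 in a leap February).
Checking each month of 2309: Jan starts Fri (31d) ✓; Feb starts Mon (28d); Mar starts Mon (31d); Apr starts Thu (30d); May starts Sat (31d) ✓; Jun starts Tue (30d); Jul starts Thu (31d) ✓; Aug starts Sun (31d); Sep starts Wed (30d); Oct starts Fri (31d) ✓; Nov starts Mon (30d); Dec starts Wed (31d).
Five-Saturday months: January, May, July, October → 4.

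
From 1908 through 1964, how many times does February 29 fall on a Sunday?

Leap years in 1908–1964: 15 of them.
Feb 29 weekday advances by 5 (mod 7) from one leap year to the next four years later (or differs when a century non-leap intervenes).
Leap-day weekdays: 1908:Sat 1912:Thu 1916:Tue 1920:Sun✓ 1924:Fri 1928:Wed 1932:Mon 1936:Sat 1940:Thu 1944:Tue 1948:Sun✓ 1952:Fri 1956:Wed 1960:Mon 1964:Sat
Sunday: 1920, 1948 → 2.

2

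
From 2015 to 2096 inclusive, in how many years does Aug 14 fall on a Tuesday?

Track Aug 14's weekday year by year (advancing +1, or +2 across a Feb 29):
  2015: Fri  2016: Sun (+2)  2017: Mon (+1)  2018: Tue (+1) ✓  2019: Wed (+1)
  2020: Fri (+2)  2021: Sat (+1)  2022: Sun (+1)  2023: Mon (+1)  2024: Wed (+2)
  2025: Thu (+1)  2026: Fri (+1)  2027: Sat (+1)  2028: Mon (+2)  … (54 more years) …
  2083: Sat (+1)  2084: Mon (+2)  2085: Tue (+1) ✓  2086: Wed (+1)  2087: Thu (+1)
  2088: Sat (+2)  2089: Sun (+1)  2090: Mon (+1)  2091: Tue (+1) ✓  2092: Thu (+2)
  2093: Fri (+1)  2094: Sat (+1)  2095: Sun (+1)  2096: Tue (+2) ✓
Tuesday years: 2018, 2029, 2035, 2040, 2046, 2057, 2063, 2068, 2074, 2085, 2091, 2096 — 12 in total.

12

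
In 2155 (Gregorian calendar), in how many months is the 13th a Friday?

1

Check the 13th of each month of 2155: Jan 13: Mon, Feb 13: Thu, Mar 13: Thu, Apr 13: Sun, May 13: Tue, Jun 13: Fri, Jul 13: Sun, Aug 13: Wed, Sep 13: Sat, Oct 13: Mon, Nov 13: Thu, Dec 13: Sat.
Friday occurs in June — 1 month.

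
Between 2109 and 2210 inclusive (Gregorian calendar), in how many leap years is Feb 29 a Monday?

Leap years in 2109–2210: 24 of them.
Feb 29 weekday advances by 5 (mod 7) from one leap year to the next four years later (or differs when a century non-leap intervenes).
Leap-day weekdays: 2112:Mon✓ 2116:Sat 2120:Thu 2124:Tue 2128:Sun 2132:Fri 2136:Wed 2140:Mon✓ 2144:Sat 2148:Thu 2152:Tue 2156:Sun 2160:Fri 2164:Wed 2168:Mon✓ 2172:Sat 2176:Thu 2180:Tue 2184:Sun 2188:Fri 2192:Wed 2196:Mon✓ 2204:Wed 2208:Mon✓
Monday: 2112, 2140, 2168, 2196, 2208 → 5.

5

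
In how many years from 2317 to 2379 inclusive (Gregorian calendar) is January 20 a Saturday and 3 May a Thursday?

Check each year's weekday for January 20 and 3 May:
  2317: Sat/Thu ✓  2318: Sun/Fri  2319: Mon/Sat  2320: Tue/Mon  2321: Thu/Tue  2322: Fri/Wed  2323: Sat/Thu ✓  2324: Sun/Sat  2325: Tue/Sun  2326: Wed/Mon  2327: Thu/Tue  2328: Fri/Thu  2329: Sun/Fri  2330: Mon/Sat  …(35 more)…  2366: Thu/Tue  2367: Fri/Wed  2368: Sat/Fri  2369: Mon/Sat  2370: Tue/Sun  2371: Wed/Mon  2372: Thu/Wed  2373: Sat/Thu ✓  2374: Sun/Fri  2375: Mon/Sat  2376: Tue/Mon  2377: Thu/Tue  2378: Fri/Wed  2379: Sat/Thu ✓
Both conditions hold in: 2317, 2323, 2334, 2345, 2351, 2362, 2373, 2379 — 8.

8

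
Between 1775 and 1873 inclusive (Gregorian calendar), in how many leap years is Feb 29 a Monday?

Leap years in 1775–1873: 24 of them.
Feb 29 weekday advances by 5 (mod 7) from one leap year to the next four years later (or differs when a century non-leap intervenes).
Leap-day weekdays: 1776:Thu 1780:Tue 1784:Sun 1788:Fri 1792:Wed 1796:Mon✓ 1804:Wed 1808:Mon✓ 1812:Sat 1816:Thu 1820:Tue 1824:Sun 1828:Fri 1832:Wed 1836:Mon✓ 1840:Sat 1844:Thu 1848:Tue 1852:Sun 1856:Fri 1860:Wed 1864:Mon✓ 1868:Sat 1872:Thu
Monday: 1796, 1808, 1836, 1864 → 4.

4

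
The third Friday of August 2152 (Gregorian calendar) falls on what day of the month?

August 1, 2152 is a Tuesday, so the first Friday is the 4th.
The third Friday is 4 + 14 = 18.

18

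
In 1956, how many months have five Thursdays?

A month of length L has five Thursdays iff its first Thursday is on day ≤ L−28 (so day 1–3 in a 31-day month, 1–2 in a 30-day month, day 1 in a leap February).
Checking each month of 1956: Jan starts Sun (31d); Feb starts Wed (29d); Mar starts Thu (31d) ✓; Apr starts Sun (30d); May starts Tue (31d) ✓; Jun starts Fri (30d); Jul starts Sun (31d); Aug starts Wed (31d) ✓; Sep starts Sat (30d); Oct starts Mon (31d); Nov starts Thu (30d) ✓; Dec starts Sat (31d).
Five-Thursday months: March, May, August, November → 4.

4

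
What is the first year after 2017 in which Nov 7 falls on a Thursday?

From one year to the next, a fixed date's weekday advances by 1, or by 2 when a Feb 29 lies between the two dates.
2017: November 7 is Tuesday.
2018: Wednesday (+1)
2019: Thursday (+1)
Nov 7 falls on a Thursday in 2019.

2019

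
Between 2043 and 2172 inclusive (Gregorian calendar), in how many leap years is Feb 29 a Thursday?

Leap years in 2043–2172: 32 of them.
Feb 29 weekday advances by 5 (mod 7) from one leap year to the next four years later (or differs when a century non-leap intervenes).
Leap-day weekdays: 2044:Mon 2048:Sat 2052:Thu✓ 2056:Tue 2060:Sun 2064:Fri 2068:Wed 2072:Mon 2076:Sat 2080:Thu✓ 2084:Tue 2088:Sun 2092:Fri …(6 more)… 2124:Tue 2128:Sun 2132:Fri 2136:Wed 2140:Mon 2144:Sat 2148:Thu✓ 2152:Tue 2156:Sun 2160:Fri 2164:Wed 2168:Mon 2172:Sat
Thursday: 2052, 2080, 2120, 2148 → 4.

4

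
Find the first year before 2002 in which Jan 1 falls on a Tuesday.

Jan 1 advances by 2 weekdays after a leap year and by 1 after a common year.
2002: Jan 1 is Tuesday.
2001: Monday
2000: Saturday (leap)
1999: Friday
1998: Thursday
1997: Wednesday
1996: Monday (leap)
1995: Sunday
1994: Saturday
1993: Friday
1992: Wednesday (leap)
1991: Tuesday
1991 begins on a Tuesday

1991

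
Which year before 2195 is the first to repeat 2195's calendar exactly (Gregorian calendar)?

2189

Two years share a calendar iff Jan 1 falls on the same weekday and both are leap or both are common. 2195: Jan 1 is Thursday, common year.
2194: Jan 1 Wednesday, common
2193: Jan 1 Tuesday, common
2192: Jan 1 Sunday, leap
2191: Jan 1 Saturday, common
2190: Jan 1 Friday, common
2189: Jan 1 Thursday, common
2189 matches on both conditions.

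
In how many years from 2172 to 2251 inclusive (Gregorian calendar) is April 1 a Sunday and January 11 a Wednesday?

Check each year's weekday for April 1 and January 11:
  2172: Wed/Sat  2173: Thu/Mon  2174: Fri/Tue  2175: Sat/Wed  2176: Mon/Thu  2177: Tue/Sat  2178: Wed/Sun  2179: Thu/Mon  2180: Sat/Tue  2181: Sun/Thu  2182: Mon/Fri  2183: Tue/Sat  2184: Thu/Sun  2185: Fri/Tue  …(52 more)…  2238: Sun/Thu  2239: Mon/Fri  2240: Wed/Sat  2241: Thu/Mon  2242: Fri/Tue  2243: Sat/Wed  2244: Mon/Thu  2245: Tue/Sat  2246: Wed/Sun  2247: Thu/Mon  2248: Sat/Tue  2249: Sun/Thu  2250: Mon/Fri  2251: Tue/Sat
Both conditions hold in: 2192, 2204, 2232 — 3.

3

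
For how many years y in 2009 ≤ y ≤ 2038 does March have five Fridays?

March has 31 days; it has five Fridays when Friday falls among the first (month-length − 28) days — i.e. when March 1 is one of Friday/Thursday/Wednesday.
March 1 by year: 2009:Sun 2010:Mon 2011:Tue 2012:Thu✓ 2013:Fri✓ 2014:Sat 2015:Sun 2016:Tue 2017:Wed✓ 2018:Thu✓ 2019:Fri✓ 2020:Sun 2021:Mon 2022:Tue 2023:Wed✓ 2024:Fri✓ 2025:Sat 2026:Sun 2027:Mon 2028:Wed✓ 2029:Thu✓ 2030:Fri✓ 2031:Sat 2032:Mon 2033:Tue 2034:Wed✓ 2035:Thu✓ 2036:Sat 2037:Sun 2038:Mon
Years with five Fridays: 2012, 2013, 2017, 2018, 2019, 2023, 2024, 2028, 2029, 2030, 2034, 2035 → 12.

12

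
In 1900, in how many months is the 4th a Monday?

1

Check the 4th of each month of 1900: Jan 4: Thu, Feb 4: Sun, Mar 4: Sun, Apr 4: Wed, May 4: Fri, Jun 4: Mon, Jul 4: Wed, Aug 4: Sat, Sep 4: Tue, Oct 4: Thu, Nov 4: Sun, Dec 4: Tue.
Monday occurs in June — 1 month.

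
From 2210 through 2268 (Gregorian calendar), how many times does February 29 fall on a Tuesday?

Leap years in 2210–2268: 15 of them.
Feb 29 weekday advances by 5 (mod 7) from one leap year to the next four years later (or differs when a century non-leap intervenes).
Leap-day weekdays: 2212:Sat 2216:Thu 2220:Tue✓ 2224:Sun 2228:Fri 2232:Wed 2236:Mon 2240:Sat 2244:Thu 2248:Tue✓ 2252:Sun 2256:Fri 2260:Wed 2264:Mon 2268:Sat
Tuesday: 2220, 2248 → 2.

2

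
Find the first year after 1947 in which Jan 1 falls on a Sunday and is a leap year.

1956

Jan 1 advances by 2 weekdays after a leap year and by 1 after a common year.
1947: Jan 1 is Wednesday.
1948: Thursday (leap)
1949: Saturday
1950: Sunday
1951: Monday
1952: Tuesday (leap)
1953: Thursday
1954: Friday
1955: Saturday
1956: Sunday (leap)
1956 begins on a Sunday and is a leap year.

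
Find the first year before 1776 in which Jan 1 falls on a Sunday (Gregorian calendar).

1775

Jan 1 advances by 2 weekdays after a leap year and by 1 after a common year.
1776: Jan 1 is Monday (leap).
1775: Sunday
1775 begins on a Sunday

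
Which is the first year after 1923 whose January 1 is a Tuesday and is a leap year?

1924

Jan 1 advances by 2 weekdays after a leap year and by 1 after a common year.
1923: Jan 1 is Monday.
1924: Tuesday (leap)
1924 begins on a Tuesday and is a leap year.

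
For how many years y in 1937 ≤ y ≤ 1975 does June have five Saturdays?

11

June has 30 days; it has five Saturdays when Saturday falls among the first (month-length − 28) days — i.e. when June 1 is one of Saturday/Friday.
June 1 by year: 1937:Tue 1938:Wed 1939:Thu 1940:Sat✓ 1941:Sun 1942:Mon 1943:Tue 1944:Thu 1945:Fri✓ 1946:Sat✓ 1947:Sun 1948:Tue 1949:Wed 1950:Thu 1951:Fri✓ …(9 more)… 1961:Thu 1962:Fri✓ 1963:Sat✓ 1964:Mon 1965:Tue 1966:Wed 1967:Thu 1968:Sat✓ 1969:Sun 1970:Mon 1971:Tue 1972:Thu 1973:Fri✓ 1974:Sat✓ 1975:Sun
Years with five Saturdays: 1940, 1945, 1946, 1951, 1956, 1957, 1962, 1963, 1968, 1973, 1974 → 11.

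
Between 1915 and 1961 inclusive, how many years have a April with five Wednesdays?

13

April has 30 days; it has five Wednesdays when Wednesday falls among the first (month-length − 28) days — i.e. when April 1 is one of Wednesday/Tuesday.
April 1 by year: 1915:Thu 1916:Sat 1917:Sun 1918:Mon 1919:Tue✓ 1920:Thu 1921:Fri 1922:Sat 1923:Sun 1924:Tue✓ 1925:Wed✓ 1926:Thu 1927:Fri 1928:Sun 1929:Mon …(17 more)… 1947:Tue✓ 1948:Thu 1949:Fri 1950:Sat 1951:Sun 1952:Tue✓ 1953:Wed✓ 1954:Thu 1955:Fri 1956:Sun 1957:Mon 1958:Tue✓ 1959:Wed✓ 1960:Fri 1961:Sat
Years with five Wednesdays: 1919, 1924, 1925, 1930, 1931, 1936, 1941, 1942, 1947, 1952, 1953, 1958, 1959 → 13.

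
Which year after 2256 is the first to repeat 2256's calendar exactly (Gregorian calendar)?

Two years share a calendar iff Jan 1 falls on the same weekday and both are leap or both are common. 2256: Jan 1 is Tuesday, leap year.
2257: Jan 1 Thursday, common
2258: Jan 1 Friday, common
2259: Jan 1 Saturday, common
2260: Jan 1 Sunday, leap
2261: Jan 1 Tuesday, common
2262: Jan 1 Wednesday, common
2263: Jan 1 Thursday, common
2264: Jan 1 Friday, leap
2265: Jan 1 Sunday, common
2266: Jan 1 Monday, common
2267: Jan 1 Tuesday, common
2268: Jan 1 Wednesday, leap
2269: Jan 1 Friday, common
2270: Jan 1 Saturday, common
2271: Jan 1 Sunday, common
2272: Jan 1 Monday, leap
2273: Jan 1 Wednesday, common
2274: Jan 1 Thursday, common
2275: Jan 1 Friday, common
2276: Jan 1 Saturday, leap
2277: Jan 1 Monday, common
2278: Jan 1 Tuesday, common
2279: Jan 1 Wednesday, common
2280: Jan 1 Thursday, leap
2281: Jan 1 Saturday, common
2282: Jan 1 Sunday, common
2283: Jan 1 Monday, common
2284: Jan 1 Tuesday, leap
2284 matches on both conditions.

2284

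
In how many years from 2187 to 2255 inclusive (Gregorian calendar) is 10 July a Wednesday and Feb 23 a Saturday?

8

Check each year's weekday for 10 July and Feb 23:
  2187: Tue/Fri  2188: Thu/Sat  2189: Fri/Mon  2190: Sat/Tue  2191: Sun/Wed  2192: Tue/Thu  2193: Wed/Sat ✓  2194: Thu/Sun  2195: Fri/Mon  2196: Sun/Tue  2197: Mon/Thu  2198: Tue/Fri  2199: Wed/Sat ✓  2200: Thu/Sun  …(41 more)…  2242: Sun/Wed  2243: Mon/Thu  2244: Wed/Fri  2245: Thu/Sun  2246: Fri/Mon  2247: Sat/Tue  2248: Mon/Wed  2249: Tue/Fri  2250: Wed/Sat ✓  2251: Thu/Sun  2252: Sat/Mon  2253: Sun/Wed  2254: Mon/Thu  2255: Tue/Fri
Both conditions hold in: 2193, 2199, 2205, 2211, 2222, 2233, 2239, 2250 — 8.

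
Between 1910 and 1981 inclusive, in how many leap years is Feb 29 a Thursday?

Leap years in 1910–1981: 18 of them.
Feb 29 weekday advances by 5 (mod 7) from one leap year to the next four years later (or differs when a century non-leap intervenes).
Leap-day weekdays: 1912:Thu✓ 1916:Tue 1920:Sun 1924:Fri 1928:Wed 1932:Mon 1936:Sat 1940:Thu✓ 1944:Tue 1948:Sun 1952:Fri 1956:Wed 1960:Mon 1964:Sat 1968:Thu✓ 1972:Tue 1976:Sun 1980:Fri
Thursday: 1912, 1940, 1968 → 3.

3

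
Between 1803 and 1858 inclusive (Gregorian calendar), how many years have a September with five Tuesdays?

September has 30 days; it has five Tuesdays when Tuesday falls among the first (month-length − 28) days — i.e. when September 1 is one of Tuesday/Monday.
September 1 by year: 1803:Thu 1804:Sat 1805:Sun 1806:Mon✓ 1807:Tue✓ 1808:Thu 1809:Fri 1810:Sat 1811:Sun 1812:Tue✓ 1813:Wed 1814:Thu 1815:Fri 1816:Sun 1817:Mon✓ …(26 more)… 1844:Sun 1845:Mon✓ 1846:Tue✓ 1847:Wed 1848:Fri 1849:Sat 1850:Sun 1851:Mon✓ 1852:Wed 1853:Thu 1854:Fri 1855:Sat 1856:Mon✓ 1857:Tue✓ 1858:Wed
Years with five Tuesdays: 1806, 1807, 1812, 1817, 1818, 1823, 1828, 1829, 1834, 1835, 1840, 1845, 1846, 1851, 1856, 1857 → 16.

16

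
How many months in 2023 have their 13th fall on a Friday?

2

Check the 13th of each month of 2023: Jan 13: Fri, Feb 13: Mon, Mar 13: Mon, Apr 13: Thu, May 13: Sat, Jun 13: Tue, Jul 13: Thu, Aug 13: Sun, Sep 13: Wed, Oct 13: Fri, Nov 13: Mon, Dec 13: Wed.
Friday occurs in January, October — 2 months.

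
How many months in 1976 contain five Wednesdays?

4

A month of length L has five Wednesdays iff its first Wednesday is on day ≤ L−28 (so day 1–3 in a 31-day month, 1–2 in a 30-day month, day 1 in a leap February).
Checking each month of 1976: Jan starts Thu (31d); Feb starts Sun (29d); Mar starts Mon (31d) ✓; Apr starts Thu (30d); May starts Sat (31d); Jun starts Tue (30d) ✓; Jul starts Thu (31d); Aug starts Sun (31d); Sep starts Wed (30d) ✓; Oct starts Fri (31d); Nov starts Mon (30d); Dec starts Wed (31d) ✓.
Five-Wednesday months: March, June, September, December → 4.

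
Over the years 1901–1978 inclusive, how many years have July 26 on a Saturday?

Track July 26's weekday year by year (advancing +1, or +2 across a Feb 29):
  1901: Fri  1902: Sat (+1) ✓  1903: Sun (+1)  1904: Tue (+2)  1905: Wed (+1)
  1906: Thu (+1)  1907: Fri (+1)  1908: Sun (+2)  1909: Mon (+1)  1910: Tue (+1)
  1911: Wed (+1)  1912: Fri (+2)  1913: Sat (+1) ✓  1914: Sun (+1)  … (50 more years) …
  1965: Mon (+1)  1966: Tue (+1)  1967: Wed (+1)  1968: Fri (+2)  1969: Sat (+1) ✓
  1970: Sun (+1)  1971: Mon (+1)  1972: Wed (+2)  1973: Thu (+1)  1974: Fri (+1)
  1975: Sat (+1) ✓  1976: Mon (+2)  1977: Tue (+1)  1978: Wed (+1)
Saturday years: 1902, 1913, 1919, 1924, 1930, 1941, 1947, 1952, 1958, 1969, 1975 — 11 in total.

11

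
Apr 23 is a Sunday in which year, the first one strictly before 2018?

From one year to the next, a fixed date's weekday advances by 1, or by 2 when a Feb 29 lies between the two dates.
2018: April 23 is Monday.
2017: Sunday (−1)
Apr 23 falls on a Sunday in 2017.

2017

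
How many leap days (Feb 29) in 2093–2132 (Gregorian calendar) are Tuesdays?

Leap years in 2093–2132: 9 of them.
Feb 29 weekday advances by 5 (mod 7) from one leap year to the next four years later (or differs when a century non-leap intervenes).
Leap-day weekdays: 2096:Wed 2104:Fri 2108:Wed 2112:Mon 2116:Sat 2120:Thu 2124:Tue✓ 2128:Sun 2132:Fri
Tuesday: 2124 → 1.

1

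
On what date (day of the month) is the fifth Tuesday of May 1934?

29

May 1, 1934 is a Tuesday, so the first Tuesday is the 1st.
The fifth Tuesday is 1 + 28 = 29.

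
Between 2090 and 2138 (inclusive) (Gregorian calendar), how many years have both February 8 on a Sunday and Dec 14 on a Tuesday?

1

Check each year's weekday for February 8 and Dec 14:
  2090: Wed/Thu  2091: Thu/Fri  2092: Fri/Sun  2093: Sun/Mon  2094: Mon/Tue  2095: Tue/Wed  2096: Wed/Fri  2097: Fri/Sat  2098: Sat/Sun  2099: Sun/Mon  2100: Mon/Tue  2101: Tue/Wed  2102: Wed/Thu  2103: Thu/Fri  …(21 more)…  2125: Thu/Fri  2126: Fri/Sat  2127: Sat/Sun  2128: Sun/Tue ✓  2129: Tue/Wed  2130: Wed/Thu  2131: Thu/Fri  2132: Fri/Sun  2133: Sun/Mon  2134: Mon/Tue  2135: Tue/Wed  2136: Wed/Fri  2137: Fri/Sat  2138: Sat/Sun
Both conditions hold in: 2128 — 1.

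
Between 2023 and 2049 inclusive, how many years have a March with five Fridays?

March has 31 days; it has five Fridays when Friday falls among the first (month-length − 28) days — i.e. when March 1 is one of Friday/Thursday/Wednesday.
March 1 by year: 2023:Wed✓ 2024:Fri✓ 2025:Sat 2026:Sun 2027:Mon 2028:Wed✓ 2029:Thu✓ 2030:Fri✓ 2031:Sat 2032:Mon 2033:Tue 2034:Wed✓ 2035:Thu✓ 2036:Sat 2037:Sun 2038:Mon 2039:Tue 2040:Thu✓ 2041:Fri✓ 2042:Sat 2043:Sun 2044:Tue 2045:Wed✓ 2046:Thu✓ 2047:Fri✓ 2048:Sun 2049:Mon
Years with five Fridays: 2023, 2024, 2028, 2029, 2030, 2034, 2035, 2040, 2041, 2045, 2046, 2047 → 12.

12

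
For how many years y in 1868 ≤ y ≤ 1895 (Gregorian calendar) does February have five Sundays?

February has 28 days (29 in leap years); it has five Sundays when Sunday falls among the first (month-length − 28) days — i.e. when February 1 is Sunday in a leap year (never in a common year).
February 1 by year: 1868:Sat 1869:Mon 1870:Tue 1871:Wed 1872:Thu 1873:Sat 1874:Sun 1875:Mon 1876:Tue 1877:Thu 1878:Fri 1879:Sat 1880:Sun✓ 1881:Tue 1882:Wed 1883:Thu 1884:Fri 1885:Sun 1886:Mon 1887:Tue 1888:Wed 1889:Fri 1890:Sat 1891:Sun 1892:Mon 1893:Wed 1894:Thu 1895:Fri
Years with five Sundays: 1880 → 1.

1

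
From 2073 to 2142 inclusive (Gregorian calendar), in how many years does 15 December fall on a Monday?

10

Track 15 December's weekday year by year (advancing +1, or +2 across a Feb 29):
  2073: Fri  2074: Sat (+1)  2075: Sun (+1)  2076: Tue (+2)  2077: Wed (+1)
  2078: Thu (+1)  2079: Fri (+1)  2080: Sun (+2)  2081: Mon (+1) ✓  2082: Tue (+1)
  2083: Wed (+1)  2084: Fri (+2)  2085: Sat (+1)  2086: Sun (+1)  … (42 more years) …
  2129: Thu (+1)  2130: Fri (+1)  2131: Sat (+1)  2132: Mon (+2) ✓  2133: Tue (+1)
  2134: Wed (+1)  2135: Thu (+1)  2136: Sat (+2)  2137: Sun (+1)  2138: Mon (+1) ✓
  2139: Tue (+1)  2140: Thu (+2)  2141: Fri (+1)  2142: Sat (+1)
Monday years: 2081, 2087, 2092, 2098, 2104, 2110, 2121, 2127, 2132, 2138 — 10 in total.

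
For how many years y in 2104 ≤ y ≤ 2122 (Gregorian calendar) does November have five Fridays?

November has 30 days; it has five Fridays when Friday falls among the first (month-length − 28) days — i.e. when November 1 is one of Friday/Thursday.
November 1 by year: 2104:Sat 2105:Sun 2106:Mon 2107:Tue 2108:Thu✓ 2109:Fri✓ 2110:Sat 2111:Sun 2112:Tue 2113:Wed 2114:Thu✓ 2115:Fri✓ 2116:Sun 2117:Mon 2118:Tue 2119:Wed 2120:Fri✓ 2121:Sat 2122:Sun
Years with five Fridays: 2108, 2109, 2114, 2115, 2120 → 5.

5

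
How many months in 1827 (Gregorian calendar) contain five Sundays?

A month of length L has five Sundays iff its first Sunday is on day ≤ L−28 (so day 1–3 in a 31-day month, 1–2 in a 30-day month, day 1 in a leap February).
Checking each month of 1827: Jan starts Mon (31d); Feb starts Thu (28d); Mar starts Thu (31d); Apr starts Sun (30d) ✓; May starts Tue (31d); Jun starts Fri (30d); Jul starts Sun (31d) ✓; Aug starts Wed (31d); Sep starts Sat (30d) ✓; Oct starts Mon (31d); Nov starts Thu (30d); Dec starts Sat (31d) ✓.
Five-Sunday months: April, July, September, December → 4.

4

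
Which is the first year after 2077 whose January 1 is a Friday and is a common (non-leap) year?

2083

Jan 1 advances by 2 weekdays after a leap year and by 1 after a common year.
2077: Jan 1 is Friday.
2078: Saturday
2079: Sunday
2080: Monday (leap)
2081: Wednesday
2082: Thursday
2083: Friday
2083 begins on a Friday and is a common year.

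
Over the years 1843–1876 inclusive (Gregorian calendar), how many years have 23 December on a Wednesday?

Track 23 December's weekday year by year (advancing +1, or +2 across a Feb 29):
  1843: Sat  1844: Mon (+2)  1845: Tue (+1)  1846: Wed (+1) ✓  1847: Thu (+1)
  1848: Sat (+2)  1849: Sun (+1)  1850: Mon (+1)  1851: Tue (+1)  1852: Thu (+2)
  1853: Fri (+1)  1854: Sat (+1)  1855: Sun (+1)  1856: Tue (+2)  … (6 more years) …
  1863: Wed (+1) ✓  1864: Fri (+2)  1865: Sat (+1)  1866: Sun (+1)  1867: Mon (+1)
  1868: Wed (+2) ✓  1869: Thu (+1)  1870: Fri (+1)  1871: Sat (+1)  1872: Mon (+2)
  1873: Tue (+1)  1874: Wed (+1) ✓  1875: Thu (+1)  1876: Sat (+2)
Wednesday years: 1846, 1857, 1863, 1868, 1874 — 5 in total.

5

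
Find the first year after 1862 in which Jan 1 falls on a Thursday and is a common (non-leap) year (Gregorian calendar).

Jan 1 advances by 2 weekdays after a leap year and by 1 after a common year.
1862: Jan 1 is Wednesday.
1863: Thursday
1863 begins on a Thursday and is a common year.

1863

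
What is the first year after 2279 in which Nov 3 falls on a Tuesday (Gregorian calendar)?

2285

From one year to the next, a fixed date's weekday advances by 1, or by 2 when a Feb 29 lies between the two dates.
2279: November 3 is Monday.
2280: Wednesday (+2)
2281: Thursday (+1)
2282: Friday (+1)
2283: Saturday (+1)
2284: Monday (+2)
2285: Tuesday (+1)
Nov 3 falls on a Tuesday in 2285.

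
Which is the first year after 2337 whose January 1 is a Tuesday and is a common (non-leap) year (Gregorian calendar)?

Jan 1 advances by 2 weekdays after a leap year and by 1 after a common year.
2337: Jan 1 is Friday.
2338: Saturday
2339: Sunday
2340: Monday (leap)
2341: Wednesday
2342: Thursday
2343: Friday
2344: Saturday (leap)
2345: Monday
2346: Tuesday
2346 begins on a Tuesday and is a common year.

2346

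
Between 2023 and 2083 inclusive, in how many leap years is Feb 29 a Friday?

2

Leap years in 2023–2083: 15 of them.
Feb 29 weekday advances by 5 (mod 7) from one leap year to the next four years later (or differs when a century non-leap intervenes).
Leap-day weekdays: 2024:Thu 2028:Tue 2032:Sun 2036:Fri✓ 2040:Wed 2044:Mon 2048:Sat 2052:Thu 2056:Tue 2060:Sun 2064:Fri✓ 2068:Wed 2072:Mon 2076:Sat 2080:Thu
Friday: 2036, 2064 → 2.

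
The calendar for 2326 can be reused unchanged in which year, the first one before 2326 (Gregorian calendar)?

Two years share a calendar iff Jan 1 falls on the same weekday and both are leap or both are common. 2326: Jan 1 is Friday, common year.
2325: Jan 1 Thursday, common
2324: Jan 1 Tuesday, leap
2323: Jan 1 Monday, common
2322: Jan 1 Sunday, common
2321: Jan 1 Saturday, common
2320: Jan 1 Thursday, leap
2319: Jan 1 Wednesday, common
2318: Jan 1 Tuesday, common
2317: Jan 1 Monday, common
2316: Jan 1 Saturday, leap
2315: Jan 1 Friday, common
2315 matches on both conditions.

2315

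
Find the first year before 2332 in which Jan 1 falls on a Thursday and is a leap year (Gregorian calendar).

2320

Jan 1 advances by 2 weekdays after a leap year and by 1 after a common year.
2332: Jan 1 is Friday (leap).
2331: Thursday
2330: Wednesday
2329: Tuesday
2328: Sunday (leap)
2327: Saturday
2326: Friday
2325: Thursday
2324: Tuesday (leap)
2323: Monday
2322: Sunday
2321: Saturday
2320: Thursday (leap)
2320 begins on a Thursday and is a leap year.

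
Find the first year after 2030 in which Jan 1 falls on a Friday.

Jan 1 advances by 2 weekdays after a leap year and by 1 after a common year.
2030: Jan 1 is Tuesday.
2031: Wednesday
2032: Thursday (leap)
2033: Saturday
2034: Sunday
2035: Monday
2036: Tuesday (leap)
2037: Thursday
2038: Friday
2038 begins on a Friday

2038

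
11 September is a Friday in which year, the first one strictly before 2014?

From one year to the next, a fixed date's weekday advances by 1, or by 2 when a Feb 29 lies between the two dates.
2014: September 11 is Thursday.
2013: Wednesday (−1)
2012: Tuesday (−1)
2011: Sunday (−2)
2010: Saturday (−1)
2009: Friday (−1)
11 September falls on a Friday in 2009.

2009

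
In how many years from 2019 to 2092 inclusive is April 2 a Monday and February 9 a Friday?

8

Check each year's weekday for April 2 and February 9:
  2019: Tue/Sat  2020: Thu/Sun  2021: Fri/Tue  2022: Sat/Wed  2023: Sun/Thu  2024: Tue/Fri  2025: Wed/Sun  2026: Thu/Mon  2027: Fri/Tue  2028: Sun/Wed  2029: Mon/Fri ✓  2030: Tue/Sat  2031: Wed/Sun  2032: Fri/Mon  …(46 more)…  2079: Sun/Thu  2080: Tue/Fri  2081: Wed/Sun  2082: Thu/Mon  2083: Fri/Tue  2084: Sun/Wed  2085: Mon/Fri ✓  2086: Tue/Sat  2087: Wed/Sun  2088: Fri/Mon  2089: Sat/Wed  2090: Sun/Thu  2091: Mon/Fri ✓  2092: Wed/Sat
Both conditions hold in: 2029, 2035, 2046, 2057, 2063, 2074, 2085, 2091 — 8.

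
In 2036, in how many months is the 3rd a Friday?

Check the 3rd of each month of 2036: Jan 3: Thu, Feb 3: Sun, Mar 3: Mon, Apr 3: Thu, May 3: Sat, Jun 3: Tue, Jul 3: Thu, Aug 3: Sun, Sep 3: Wed, Oct 3: Fri, Nov 3: Mon, Dec 3: Wed.
Friday occurs in October — 1 month.

1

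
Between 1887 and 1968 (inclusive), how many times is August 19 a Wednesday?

12

Track August 19's weekday year by year (advancing +1, or +2 across a Feb 29):
  1887: Fri  1888: Sun (+2)  1889: Mon (+1)  1890: Tue (+1)  1891: Wed (+1) ✓
  1892: Fri (+2)  1893: Sat (+1)  1894: Sun (+1)  1895: Mon (+1)  1896: Wed (+2) ✓
  1897: Thu (+1)  1898: Fri (+1)  1899: Sat (+1)  1900: Sun (+1)  … (54 more years) …
  1955: Fri (+1)  1956: Sun (+2)  1957: Mon (+1)  1958: Tue (+1)  1959: Wed (+1) ✓
  1960: Fri (+2)  1961: Sat (+1)  1962: Sun (+1)  1963: Mon (+1)  1964: Wed (+2) ✓
  1965: Thu (+1)  1966: Fri (+1)  1967: Sat (+1)  1968: Mon (+2)
Wednesday years: 1891, 1896, 1903, 1908, 1914, 1925, 1931, 1936, 1942, 1953, 1959, 1964 — 12 in total.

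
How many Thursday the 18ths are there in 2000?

1

Check the 18th of each month of 2000: Jan 18: Tue, Feb 18: Fri, Mar 18: Sat, Apr 18: Tue, May 18: Thu, Jun 18: Sun, Jul 18: Tue, Aug 18: Fri, Sep 18: Mon, Oct 18: Wed, Nov 18: Sat, Dec 18: Mon.
Thursday occurs in May — 1 month.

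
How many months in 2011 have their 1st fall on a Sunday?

1

Check the 1st of each month of 2011: Jan 1: Sat, Feb 1: Tue, Mar 1: Tue, Apr 1: Fri, May 1: Sun, Jun 1: Wed, Jul 1: Fri, Aug 1: Mon, Sep 1: Thu, Oct 1: Sat, Nov 1: Tue, Dec 1: Thu.
Sunday occurs in May — 1 month.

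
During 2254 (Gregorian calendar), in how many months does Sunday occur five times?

5

A month of length L has five Sundays iff its first Sunday is on day ≤ L−28 (so day 1–3 in a 31-day month, 1–2 in a 30-day month, day 1 in a leap February).
Checking each month of 2254: Jan starts Sun (31d) ✓; Feb starts Wed (28d); Mar starts Wed (31d); Apr starts Sat (30d) ✓; May starts Mon (31d); Jun starts Thu (30d); Jul starts Sat (31d) ✓; Aug starts Tue (31d); Sep starts Fri (30d); Oct starts Sun (31d) ✓; Nov starts Wed (30d); Dec starts Fri (31d) ✓.
Five-Sunday months: January, April, July, October, December → 5.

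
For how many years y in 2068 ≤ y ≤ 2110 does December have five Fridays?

17

December has 31 days; it has five Fridays when Friday falls among the first (month-length − 28) days — i.e. when December 1 is one of Friday/Thursday/Wednesday.
December 1 by year: 2068:Sat 2069:Sun 2070:Mon 2071:Tue 2072:Thu✓ 2073:Fri✓ 2074:Sat 2075:Sun 2076:Tue 2077:Wed✓ 2078:Thu✓ 2079:Fri✓ 2080:Sun 2081:Mon 2082:Tue …(13 more)… 2096:Sat 2097:Sun 2098:Mon 2099:Tue 2100:Wed✓ 2101:Thu✓ 2102:Fri✓ 2103:Sat 2104:Mon 2105:Tue 2106:Wed✓ 2107:Thu✓ 2108:Sat 2109:Sun 2110:Mon
Years with five Fridays: 2072, 2073, 2077, 2078, 2079, 2083, 2084, 2088, 2089, 2090, 2094, 2095, 2100, 2101, 2102, 2106, 2107 → 17.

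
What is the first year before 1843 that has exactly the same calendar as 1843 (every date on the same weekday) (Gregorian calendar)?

1837

Two years share a calendar iff Jan 1 falls on the same weekday and both are leap or both are common. 1843: Jan 1 is Sunday, common year.
1842: Jan 1 Saturday, common
1841: Jan 1 Friday, common
1840: Jan 1 Wednesday, leap
1839: Jan 1 Tuesday, common
1838: Jan 1 Monday, common
1837: Jan 1 Sunday, common
1837 matches on both conditions.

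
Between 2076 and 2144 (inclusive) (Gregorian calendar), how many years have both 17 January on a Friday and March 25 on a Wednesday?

Check each year's weekday for 17 January and March 25:
  2076: Fri/Wed ✓  2077: Sun/Thu  2078: Mon/Fri  2079: Tue/Sat  2080: Wed/Mon  2081: Fri/Tue  2082: Sat/Wed  2083: Sun/Thu  2084: Mon/Sat  2085: Wed/Sun  2086: Thu/Mon  2087: Fri/Tue  2088: Sat/Thu  2089: Mon/Fri  …(41 more)…  2131: Wed/Sun  2132: Thu/Tue  2133: Sat/Wed  2134: Sun/Thu  2135: Mon/Fri  2136: Tue/Sun  2137: Thu/Mon  2138: Fri/Tue  2139: Sat/Wed  2140: Sun/Fri  2141: Tue/Sat  2142: Wed/Sun  2143: Thu/Mon  2144: Fri/Wed ✓
Both conditions hold in: 2076, 2116, 2144 — 3.

3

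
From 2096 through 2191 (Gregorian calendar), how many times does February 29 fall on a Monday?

3

Leap years in 2096–2191: 23 of them.
Feb 29 weekday advances by 5 (mod 7) from one leap year to the next four years later (or differs when a century non-leap intervenes).
Leap-day weekdays: 2096:Wed 2104:Fri 2108:Wed 2112:Mon✓ 2116:Sat 2120:Thu 2124:Tue 2128:Sun 2132:Fri 2136:Wed 2140:Mon✓ 2144:Sat 2148:Thu 2152:Tue 2156:Sun 2160:Fri 2164:Wed 2168:Mon✓ 2172:Sat 2176:Thu 2180:Tue 2184:Sun 2188:Fri
Monday: 2112, 2140, 2168 → 3.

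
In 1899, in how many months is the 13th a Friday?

2

Check the 13th of each month of 1899: Jan 13: Fri, Feb 13: Mon, Mar 13: Mon, Apr 13: Thu, May 13: Sat, Jun 13: Tue, Jul 13: Thu, Aug 13: Sun, Sep 13: Wed, Oct 13: Fri, Nov 13: Mon, Dec 13: Wed.
Friday occurs in January, October — 2 months.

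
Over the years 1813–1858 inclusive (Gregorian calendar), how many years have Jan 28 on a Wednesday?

Track Jan 28's weekday year by year (advancing +1, or +2 across a Feb 29):
  1813: Thu  1814: Fri (+1)  1815: Sat (+1)  1816: Sun (+1)  1817: Tue (+2)
  1818: Wed (+1) ✓  1819: Thu (+1)  1820: Fri (+1)  1821: Sun (+2)  1822: Mon (+1)
  1823: Tue (+1)  1824: Wed (+1) ✓  1825: Fri (+2)  1826: Sat (+1)  … (18 more years) …
  1845: Tue (+2)  1846: Wed (+1) ✓  1847: Thu (+1)  1848: Fri (+1)  1849: Sun (+2)
  1850: Mon (+1)  1851: Tue (+1)  1852: Wed (+1) ✓  1853: Fri (+2)  1854: Sat (+1)
  1855: Sun (+1)  1856: Mon (+1)  1857: Wed (+2) ✓  1858: Thu (+1)
Wednesday years: 1818, 1824, 1829, 1835, 1846, 1852, 1857 — 7 in total.

7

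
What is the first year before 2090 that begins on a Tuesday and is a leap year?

Jan 1 advances by 2 weekdays after a leap year and by 1 after a common year.
2090: Jan 1 is Sunday.
2089: Saturday
2088: Thursday (leap)
2087: Wednesday
2086: Tuesday
2085: Monday
2084: Saturday (leap)
2083: Friday
2082: Thursday
2081: Wednesday
2080: Monday (leap)
2079: Sunday
2078: Saturday
2077: Friday
2076: Wednesday (leap)
2075: Tuesday
2074: Monday
2073: Sunday
2072: Friday (leap)
2071: Thursday
2070: Wednesday
2069: Tuesday
2068: Sunday (leap)
2067: Saturday
2066: Friday
2065: Thursday
2064: Tuesday (leap)
2064 begins on a Tuesday and is a leap year.

2064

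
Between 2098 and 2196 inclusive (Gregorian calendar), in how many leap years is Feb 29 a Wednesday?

Leap years in 2098–2196: 24 of them.
Feb 29 weekday advances by 5 (mod 7) from one leap year to the next four years later (or differs when a century non-leap intervenes).
Leap-day weekdays: 2104:Fri 2108:Wed✓ 2112:Mon 2116:Sat 2120:Thu 2124:Tue 2128:Sun 2132:Fri 2136:Wed✓ 2140:Mon 2144:Sat 2148:Thu 2152:Tue 2156:Sun 2160:Fri 2164:Wed✓ 2168:Mon 2172:Sat 2176:Thu 2180:Tue 2184:Sun 2188:Fri 2192:Wed✓ 2196:Mon
Wednesday: 2108, 2136, 2164, 2192 → 4.

4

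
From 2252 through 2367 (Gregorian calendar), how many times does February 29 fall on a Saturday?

5

Leap years in 2252–2367: 28 of them.
Feb 29 weekday advances by 5 (mod 7) from one leap year to the next four years later (or differs when a century non-leap intervenes).
Leap-day weekdays: 2252:Sun 2256:Fri 2260:Wed 2264:Mon 2268:Sat✓ 2272:Thu 2276:Tue 2280:Sun 2284:Fri 2288:Wed 2292:Mon 2296:Sat✓ 2304:Mon 2308:Sat✓ 2312:Thu 2316:Tue 2320:Sun 2324:Fri 2328:Wed 2332:Mon 2336:Sat✓ 2340:Thu 2344:Tue 2348:Sun 2352:Fri 2356:Wed 2360:Mon 2364:Sat✓
Saturday: 2268, 2296, 2308, 2336, 2364 → 5.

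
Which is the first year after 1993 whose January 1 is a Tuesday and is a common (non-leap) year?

2002

Jan 1 advances by 2 weekdays after a leap year and by 1 after a common year.
1993: Jan 1 is Friday.
1994: Saturday
1995: Sunday
1996: Monday (leap)
1997: Wednesday
1998: Thursday
1999: Friday
2000: Saturday (leap)
2001: Monday
2002: Tuesday
2002 begins on a Tuesday and is a common year.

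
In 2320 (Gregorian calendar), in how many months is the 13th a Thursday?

1

Check the 13th of each month of 2320: Jan 13: Tue, Feb 13: Fri, Mar 13: Sat, Apr 13: Tue, May 13: Thu, Jun 13: Sun, Jul 13: Tue, Aug 13: Fri, Sep 13: Mon, Oct 13: Wed, Nov 13: Sat, Dec 13: Mon.
Thursday occurs in May — 1 month.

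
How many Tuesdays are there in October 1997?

October 1997 has 31 days and begins on Wednesday.
The first Tuesday is October 7.
Tuesdays fall on 7, 14, 21, 28 — that's 4.

4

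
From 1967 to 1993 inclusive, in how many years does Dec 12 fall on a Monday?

Track Dec 12's weekday year by year (advancing +1, or +2 across a Feb 29):
  1967: Tue  1968: Thu (+2)  1969: Fri (+1)  1970: Sat (+1)  1971: Sun (+1)
  1972: Tue (+2)  1973: Wed (+1)  1974: Thu (+1)  1975: Fri (+1)  1976: Sun (+2)
  1977: Mon (+1) ✓  1978: Tue (+1)  1979: Wed (+1)  1980: Fri (+2)  1981: Sat (+1)
  1982: Sun (+1)  1983: Mon (+1) ✓  1984: Wed (+2)  1985: Thu (+1)  1986: Fri (+1)
  1987: Sat (+1)  1988: Mon (+2) ✓  1989: Tue (+1)  1990: Wed (+1)  1991: Thu (+1)
  1992: Sat (+2)  1993: Sun (+1)
Monday years: 1977, 1983, 1988 — 3 in total.

3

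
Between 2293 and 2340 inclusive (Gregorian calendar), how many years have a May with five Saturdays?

18

May has 31 days; it has five Saturdays when Saturday falls among the first (month-length − 28) days — i.e. when May 1 is one of Saturday/Friday/Thursday.
May 1 by year: 2293:Mon 2294:Tue 2295:Wed 2296:Fri✓ 2297:Sat✓ 2298:Sun 2299:Mon 2300:Tue 2301:Wed 2302:Thu✓ 2303:Fri✓ 2304:Sun 2305:Mon 2306:Tue 2307:Wed …(18 more)… 2326:Sat✓ 2327:Sun 2328:Tue 2329:Wed 2330:Thu✓ 2331:Fri✓ 2332:Sun 2333:Mon 2334:Tue 2335:Wed 2336:Fri✓ 2337:Sat✓ 2338:Sun 2339:Mon 2340:Wed
Years with five Saturdays: 2296, 2297, 2302, 2303, 2308, 2309, 2313, 2314, 2315, 2319, 2320, 2324, 2325, 2326, 2330, 2331, 2336, 2337 → 18.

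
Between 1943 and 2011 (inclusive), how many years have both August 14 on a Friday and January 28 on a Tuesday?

Check each year's weekday for August 14 and January 28:
  1943: Sat/Thu  1944: Mon/Fri  1945: Tue/Sun  1946: Wed/Mon  1947: Thu/Tue  1948: Sat/Wed  1949: Sun/Fri  1950: Mon/Sat  1951: Tue/Sun  1952: Thu/Mon  1953: Fri/Wed  1954: Sat/Thu  1955: Sun/Fri  1956: Tue/Sat  …(41 more)…  1998: Fri/Wed  1999: Sat/Thu  2000: Mon/Fri  2001: Tue/Sun  2002: Wed/Mon  2003: Thu/Tue  2004: Sat/Wed  2005: Sun/Fri  2006: Mon/Sat  2007: Tue/Sun  2008: Thu/Mon  2009: Fri/Wed  2010: Sat/Thu  2011: Sun/Fri
Both conditions hold in: 1964, 1992 — 2.

2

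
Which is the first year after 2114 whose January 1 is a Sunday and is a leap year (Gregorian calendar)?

Jan 1 advances by 2 weekdays after a leap year and by 1 after a common year.
2114: Jan 1 is Monday.
2115: Tuesday
2116: Wednesday (leap)
2117: Friday
2118: Saturday
2119: Sunday
2120: Monday (leap)
2121: Wednesday
2122: Thursday
2123: Friday
2124: Saturday (leap)
2125: Monday
2126: Tuesday
2127: Wednesday
2128: Thursday (leap)
2129: Saturday
2130: Sunday
2131: Monday
2132: Tuesday (leap)
2133: Thursday
2134: Friday
2135: Saturday
2136: Sunday (leap)
2136 begins on a Sunday and is a leap year.

2136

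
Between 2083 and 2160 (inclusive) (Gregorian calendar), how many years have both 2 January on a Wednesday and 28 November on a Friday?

Check each year's weekday for 2 January and 28 November:
  2083: Sat/Sun  2084: Sun/Tue  2085: Tue/Wed  2086: Wed/Thu  2087: Thu/Fri  2088: Fri/Sun  2089: Sun/Mon  2090: Mon/Tue  2091: Tue/Wed  2092: Wed/Fri ✓  2093: Fri/Sat  2094: Sat/Sun  2095: Sun/Mon  2096: Mon/Wed  …(50 more)…  2147: Mon/Tue  2148: Tue/Thu  2149: Thu/Fri  2150: Fri/Sat  2151: Sat/Sun  2152: Sun/Tue  2153: Tue/Wed  2154: Wed/Thu  2155: Thu/Fri  2156: Fri/Sun  2157: Sun/Mon  2158: Mon/Tue  2159: Tue/Wed  2160: Wed/Fri ✓
Both conditions hold in: 2092, 2104, 2132, 2160 — 4.

4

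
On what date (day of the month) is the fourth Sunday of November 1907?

November 1, 1907 is a Friday, so the first Sunday is the 3rd.
The fourth Sunday is 3 + 21 = 24.

24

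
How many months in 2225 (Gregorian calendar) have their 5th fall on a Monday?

2

Check the 5th of each month of 2225: Jan 5: Wed, Feb 5: Sat, Mar 5: Sat, Apr 5: Tue, May 5: Thu, Jun 5: Sun, Jul 5: Tue, Aug 5: Fri, Sep 5: Mon, Oct 5: Wed, Nov 5: Sat, Dec 5: Mon.
Monday occurs in September, December — 2 months.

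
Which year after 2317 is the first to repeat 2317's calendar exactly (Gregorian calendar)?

2323

Two years share a calendar iff Jan 1 falls on the same weekday and both are leap or both are common. 2317: Jan 1 is Monday, common year.
2318: Jan 1 Tuesday, common
2319: Jan 1 Wednesday, common
2320: Jan 1 Thursday, leap
2321: Jan 1 Saturday, common
2322: Jan 1 Sunday, common
2323: Jan 1 Monday, common
2323 matches on both conditions.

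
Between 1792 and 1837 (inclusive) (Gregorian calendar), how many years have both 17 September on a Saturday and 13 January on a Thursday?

4

Check each year's weekday for 17 September and 13 January:
  1792: Mon/Fri  1793: Tue/Sun  1794: Wed/Mon  1795: Thu/Tue  1796: Sat/Wed  1797: Sun/Fri  1798: Mon/Sat  1799: Tue/Sun  1800: Wed/Mon  1801: Thu/Tue  1802: Fri/Wed  1803: Sat/Thu ✓  1804: Mon/Fri  1805: Tue/Sun  …(18 more)…  1824: Fri/Tue  1825: Sat/Thu ✓  1826: Sun/Fri  1827: Mon/Sat  1828: Wed/Sun  1829: Thu/Tue  1830: Fri/Wed  1831: Sat/Thu ✓  1832: Mon/Fri  1833: Tue/Sun  1834: Wed/Mon  1835: Thu/Tue  1836: Sat/Wed  1837: Sun/Fri
Both conditions hold in: 1803, 1814, 1825, 1831 — 4.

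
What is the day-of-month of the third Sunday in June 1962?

June 1, 1962 is a Friday, so the first Sunday is the 3rd.
The third Sunday is 3 + 14 = 17.

17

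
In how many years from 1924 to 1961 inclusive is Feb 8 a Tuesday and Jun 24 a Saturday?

1

Check each year's weekday for Feb 8 and Jun 24:
  1924: Fri/Tue  1925: Sun/Wed  1926: Mon/Thu  1927: Tue/Fri  1928: Wed/Sun  1929: Fri/Mon  1930: Sat/Tue  1931: Sun/Wed  1932: Mon/Fri  1933: Wed/Sat  1934: Thu/Sun  1935: Fri/Mon  1936: Sat/Wed  1937: Mon/Thu  …(10 more)…  1948: Sun/Thu  1949: Tue/Fri  1950: Wed/Sat  1951: Thu/Sun  1952: Fri/Tue  1953: Sun/Wed  1954: Mon/Thu  1955: Tue/Fri  1956: Wed/Sun  1957: Fri/Mon  1958: Sat/Tue  1959: Sun/Wed  1960: Mon/Fri  1961: Wed/Sat
Both conditions hold in: 1944 — 1.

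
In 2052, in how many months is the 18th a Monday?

Check the 18th of each month of 2052: Jan 18: Thu, Feb 18: Sun, Mar 18: Mon, Apr 18: Thu, May 18: Sat, Jun 18: Tue, Jul 18: Thu, Aug 18: Sun, Sep 18: Wed, Oct 18: Fri, Nov 18: Mon, Dec 18: Wed.
Monday occurs in March, November — 2 months.

2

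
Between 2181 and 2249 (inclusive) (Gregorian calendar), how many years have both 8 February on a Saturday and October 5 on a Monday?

Check each year's weekday for 8 February and October 5:
  2181: Thu/Fri  2182: Fri/Sat  2183: Sat/Sun  2184: Sun/Tue  2185: Tue/Wed  2186: Wed/Thu  2187: Thu/Fri  2188: Fri/Sun  2189: Sun/Mon  2190: Mon/Tue  2191: Tue/Wed  2192: Wed/Fri  2193: Fri/Sat  2194: Sat/Sun  …(41 more)…  2236: Mon/Wed  2237: Wed/Thu  2238: Thu/Fri  2239: Fri/Sat  2240: Sat/Mon ✓  2241: Mon/Tue  2242: Tue/Wed  2243: Wed/Thu  2244: Thu/Sat  2245: Sat/Sun  2246: Sun/Mon  2247: Mon/Tue  2248: Tue/Thu  2249: Thu/Fri
Both conditions hold in: 2212, 2240 — 2.

2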